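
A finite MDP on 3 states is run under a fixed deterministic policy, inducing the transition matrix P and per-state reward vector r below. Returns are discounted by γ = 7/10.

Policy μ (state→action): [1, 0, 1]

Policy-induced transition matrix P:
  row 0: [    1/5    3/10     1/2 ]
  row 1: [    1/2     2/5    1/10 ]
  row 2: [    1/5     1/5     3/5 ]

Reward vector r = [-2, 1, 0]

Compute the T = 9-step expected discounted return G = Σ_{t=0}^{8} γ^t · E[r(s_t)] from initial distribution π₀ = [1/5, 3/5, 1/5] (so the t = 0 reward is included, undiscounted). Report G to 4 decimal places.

t=0: π = [0.2000, 0.6000, 0.2000], E[r] = 0.2000, γ^t·E[r] = 0.200000, running G = 0.200000
t=1: π = [0.3800, 0.3400, 0.2800], E[r] = -0.4200, γ^t·E[r] = -0.294000, running G = -0.094000
t=2: π = [0.3020, 0.3060, 0.3920], E[r] = -0.2980, γ^t·E[r] = -0.146020, running G = -0.240020
t=3: π = [0.2918, 0.2914, 0.4168], E[r] = -0.2922, γ^t·E[r] = -0.100225, running G = -0.340245
t=4: π = [0.2874, 0.2875, 0.4251], E[r] = -0.2874, γ^t·E[r] = -0.069000, running G = -0.409245
t=5: π = [0.2862, 0.2862, 0.4275], E[r] = -0.2862, γ^t·E[r] = -0.048109, running G = -0.457353
t=6: π = [0.2859, 0.2859, 0.4283], E[r] = -0.2859, γ^t·E[r] = -0.033632, running G = -0.490986
t=7: π = [0.2858, 0.2858, 0.4285], E[r] = -0.2858, γ^t·E[r] = -0.023534, running G = -0.514519
t=8: π = [0.2857, 0.2857, 0.4285], E[r] = -0.2857, γ^t·E[r] = -0.016472, running G = -0.530991

G = -0.5310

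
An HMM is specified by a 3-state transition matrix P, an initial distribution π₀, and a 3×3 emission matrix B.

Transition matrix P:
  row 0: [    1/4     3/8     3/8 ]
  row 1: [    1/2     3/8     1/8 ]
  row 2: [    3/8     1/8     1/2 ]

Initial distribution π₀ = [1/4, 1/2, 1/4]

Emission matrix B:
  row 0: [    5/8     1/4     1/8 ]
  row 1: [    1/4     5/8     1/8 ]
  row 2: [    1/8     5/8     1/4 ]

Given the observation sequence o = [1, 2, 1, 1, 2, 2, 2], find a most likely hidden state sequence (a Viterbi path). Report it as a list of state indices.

t=0: δ = [6.250e-02, 3.125e-01, 1.562e-01]  (obs o_0=1)
t=1: δ = [1.953e-02, 1.465e-02, 1.953e-02]  ψ = [1, 1, 2]  (obs o_1=2)
t=2: δ = [1.831e-03, 4.578e-03, 6.104e-03]  ψ = [1, 0, 2]  (obs o_2=1)
t=3: δ = [5.722e-04, 1.073e-03, 1.907e-03]  ψ = [1, 1, 2]  (obs o_3=1)
t=4: δ = [8.941e-05, 5.029e-05, 2.384e-04]  ψ = [2, 1, 2]  (obs o_4=2)
t=5: δ = [1.118e-05, 4.191e-06, 2.980e-05]  ψ = [2, 0, 2]  (obs o_5=2)
t=6: δ = [1.397e-06, 5.239e-07, 3.725e-06]  ψ = [2, 0, 2]  (obs o_6=2)
backtrack: best end state = 2; path = [2, 2, 2, 2, 2, 2, 2]

path = [2, 2, 2, 2, 2, 2, 2]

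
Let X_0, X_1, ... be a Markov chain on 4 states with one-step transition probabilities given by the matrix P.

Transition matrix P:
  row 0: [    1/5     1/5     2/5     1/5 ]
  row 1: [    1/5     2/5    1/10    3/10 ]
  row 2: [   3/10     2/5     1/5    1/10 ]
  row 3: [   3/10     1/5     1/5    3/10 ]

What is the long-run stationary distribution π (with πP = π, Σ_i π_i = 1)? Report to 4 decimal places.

Balance equations π_j = Σ_i π_i·P[i][j]:
  π_0 = 1/5·π_0 + 1/5·π_1 + 3/10·π_2 + 3/10·π_3
  π_1 = 1/5·π_0 + 2/5·π_1 + 2/5·π_2 + 1/5·π_3
  π_2 = 2/5·π_0 + 1/10·π_1 + 1/5·π_2 + 1/5·π_3
  normalize: π_0 + π_1 + π_2 + π_3 = 1
Solving the linear system gives exactly π = [37/151, 46/151, 33/151, 35/151].

π = [0.2450, 0.3046, 0.2185, 0.2318]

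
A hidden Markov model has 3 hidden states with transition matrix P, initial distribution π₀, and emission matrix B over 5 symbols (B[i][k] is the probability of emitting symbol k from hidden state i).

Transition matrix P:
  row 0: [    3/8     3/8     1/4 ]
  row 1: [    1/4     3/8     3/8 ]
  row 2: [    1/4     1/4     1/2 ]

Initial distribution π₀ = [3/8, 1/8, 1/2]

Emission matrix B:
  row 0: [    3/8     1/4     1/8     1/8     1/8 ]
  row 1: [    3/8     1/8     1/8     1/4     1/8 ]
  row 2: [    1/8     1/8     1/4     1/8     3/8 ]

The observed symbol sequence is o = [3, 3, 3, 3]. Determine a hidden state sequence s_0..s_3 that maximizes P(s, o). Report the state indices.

path = [0, 1, 1, 1]

t=0: δ = [4.688e-02, 3.125e-02, 6.250e-02]  (obs o_0=3)
t=1: δ = [2.197e-03, 4.395e-03, 3.906e-03]  ψ = [0, 0, 2]  (obs o_1=3)
t=2: δ = [1.373e-04, 4.120e-04, 2.441e-04]  ψ = [1, 1, 2]  (obs o_2=3)
t=3: δ = [1.287e-05, 3.862e-05, 1.931e-05]  ψ = [1, 1, 1]  (obs o_3=3)
backtrack: best end state = 1; path = [0, 1, 1, 1]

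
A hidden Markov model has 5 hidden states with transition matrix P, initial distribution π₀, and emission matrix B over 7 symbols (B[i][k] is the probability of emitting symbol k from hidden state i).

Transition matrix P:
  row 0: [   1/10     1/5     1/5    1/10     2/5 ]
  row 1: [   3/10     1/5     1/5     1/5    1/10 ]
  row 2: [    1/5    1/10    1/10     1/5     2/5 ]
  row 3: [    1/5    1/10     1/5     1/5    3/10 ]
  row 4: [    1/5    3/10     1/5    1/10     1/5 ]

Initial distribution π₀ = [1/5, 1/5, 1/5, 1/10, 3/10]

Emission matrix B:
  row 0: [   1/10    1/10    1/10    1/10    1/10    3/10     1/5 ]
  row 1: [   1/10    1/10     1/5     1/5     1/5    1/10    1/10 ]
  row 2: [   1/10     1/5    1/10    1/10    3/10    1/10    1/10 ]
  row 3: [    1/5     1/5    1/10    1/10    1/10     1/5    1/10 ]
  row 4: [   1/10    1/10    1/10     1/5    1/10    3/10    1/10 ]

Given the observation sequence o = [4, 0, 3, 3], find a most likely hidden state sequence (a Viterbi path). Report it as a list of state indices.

t=0: δ = [2.000e-02, 4.000e-02, 6.000e-02, 1.000e-02, 3.000e-02]  (obs o_0=4)
t=1: δ = [1.200e-03, 9.000e-04, 8.000e-04, 2.400e-03, 2.400e-03]  ψ = [1, 4, 1, 2, 2]  (obs o_1=0)
t=2: δ = [4.800e-05, 1.440e-04, 4.800e-05, 4.800e-05, 1.440e-04]  ψ = [3, 4, 3, 3, 3]  (obs o_2=3)
t=3: δ = [4.320e-06, 8.640e-06, 2.880e-06, 2.880e-06, 5.760e-06]  ψ = [1, 4, 1, 1, 4]  (obs o_3=3)
backtrack: best end state = 1; path = [2, 3, 4, 1]

path = [2, 3, 4, 1]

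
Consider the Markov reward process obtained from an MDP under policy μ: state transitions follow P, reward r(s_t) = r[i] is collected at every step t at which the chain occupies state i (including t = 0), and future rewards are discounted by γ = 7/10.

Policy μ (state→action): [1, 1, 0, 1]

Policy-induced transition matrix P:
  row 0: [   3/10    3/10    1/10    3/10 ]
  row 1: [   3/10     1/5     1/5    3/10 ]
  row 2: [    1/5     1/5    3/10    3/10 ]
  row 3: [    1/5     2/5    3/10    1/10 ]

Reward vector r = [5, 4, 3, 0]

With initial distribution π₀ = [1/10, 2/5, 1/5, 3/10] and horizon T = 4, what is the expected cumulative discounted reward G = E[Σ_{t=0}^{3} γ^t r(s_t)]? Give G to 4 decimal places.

t=0: π = [0.1000, 0.4000, 0.2000, 0.3000], E[r] = 2.7000, γ^t·E[r] = 2.700000, running G = 2.700000
t=1: π = [0.2500, 0.2700, 0.2400, 0.2400], E[r] = 3.0500, γ^t·E[r] = 2.135000, running G = 4.835000
t=2: π = [0.2520, 0.2730, 0.2230, 0.2520], E[r] = 3.0210, γ^t·E[r] = 1.480290, running G = 6.315290
t=3: π = [0.2525, 0.2756, 0.2223, 0.2496], E[r] = 3.0318, γ^t·E[r] = 1.039907, running G = 7.355197

G = 7.3552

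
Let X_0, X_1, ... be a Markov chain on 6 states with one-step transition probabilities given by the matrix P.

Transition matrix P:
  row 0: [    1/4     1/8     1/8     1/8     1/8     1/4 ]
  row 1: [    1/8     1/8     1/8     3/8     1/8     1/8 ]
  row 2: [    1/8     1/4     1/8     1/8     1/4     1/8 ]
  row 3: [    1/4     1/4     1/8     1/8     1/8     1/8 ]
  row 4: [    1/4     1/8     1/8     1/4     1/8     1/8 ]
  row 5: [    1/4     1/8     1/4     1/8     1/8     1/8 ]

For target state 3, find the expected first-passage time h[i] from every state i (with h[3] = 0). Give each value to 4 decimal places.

h = [5.5943, 4.1993, 5.3365, 0.0000, 4.8986, 5.5656]

First-step conditioning: h[3] = 0; for i ≠ 3, h[i] = 1 + Σ_k P[i][k]·h[k].
  h[0] = 1 + 1/4·h[0] + 1/8·h[1] + 1/8·h[2] + 1/8·h[4] + 1/4·h[5]
  h[1] = 1 + 1/8·h[0] + 1/8·h[1] + 1/8·h[2] + 1/8·h[4] + 1/8·h[5]
  h[2] = 1 + 1/8·h[0] + 1/4·h[1] + 1/8·h[2] + 1/4·h[4] + 1/8·h[5]
  h[4] = 1 + 1/4·h[0] + 1/8·h[1] + 1/8·h[2] + 1/8·h[4] + 1/8·h[5]
  h[5] = 1 + 1/4·h[0] + 1/8·h[1] + 1/4·h[2] + 1/8·h[4] + 1/8·h[5]
Solving the 5×5 linear system over states ≠ 3 gives exactly h = [2344/419, 3519/838, 2236/419, 0, 4105/838, 2332/419] (h[3] = 0 is the target).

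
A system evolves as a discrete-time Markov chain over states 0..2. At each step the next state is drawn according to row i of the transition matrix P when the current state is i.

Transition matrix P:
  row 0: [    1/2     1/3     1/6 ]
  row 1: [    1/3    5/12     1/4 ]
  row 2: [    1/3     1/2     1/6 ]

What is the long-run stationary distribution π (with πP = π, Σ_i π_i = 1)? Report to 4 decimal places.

Balance equations π_j = Σ_i π_i·P[i][j]:
  π_0 = 1/2·π_0 + 1/3·π_1 + 1/3·π_2
  π_1 = 1/3·π_0 + 5/12·π_1 + 1/2·π_2
  normalize: π_0 + π_1 + π_2 = 1
Solving the linear system gives exactly π = [2/5, 2/5, 1/5].

π = [0.4000, 0.4000, 0.2000]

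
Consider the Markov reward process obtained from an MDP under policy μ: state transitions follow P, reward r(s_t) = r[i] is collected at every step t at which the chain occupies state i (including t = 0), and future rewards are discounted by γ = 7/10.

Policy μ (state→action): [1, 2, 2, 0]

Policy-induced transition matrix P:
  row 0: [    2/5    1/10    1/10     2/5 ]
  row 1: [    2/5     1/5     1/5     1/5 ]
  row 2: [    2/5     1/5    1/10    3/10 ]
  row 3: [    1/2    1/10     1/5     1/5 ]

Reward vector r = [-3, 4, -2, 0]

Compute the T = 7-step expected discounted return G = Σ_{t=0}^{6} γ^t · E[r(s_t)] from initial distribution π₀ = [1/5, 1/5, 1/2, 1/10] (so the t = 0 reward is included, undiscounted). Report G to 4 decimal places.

t=0: π = [0.2000, 0.2000, 0.5000, 0.1000], E[r] = -0.8000, γ^t·E[r] = -0.800000, running G = -0.800000
t=1: π = [0.4100, 0.1700, 0.1300, 0.2900], E[r] = -0.8100, γ^t·E[r] = -0.567000, running G = -1.367000
t=2: π = [0.4290, 0.1300, 0.1460, 0.2950], E[r] = -1.0590, γ^t·E[r] = -0.518910, running G = -1.885910
t=3: π = [0.4295, 0.1276, 0.1425, 0.3004], E[r] = -1.0631, γ^t·E[r] = -0.364643, running G = -2.250553
t=4: π = [0.4300, 0.1270, 0.1428, 0.3002], E[r] = -1.0677, γ^t·E[r] = -0.256350, running G = -2.506903
t=5: π = [0.4300, 0.1270, 0.1427, 0.3003], E[r] = -1.0676, γ^t·E[r] = -0.179424, running G = -2.686327
t=6: π = [0.4300, 0.1270, 0.1427, 0.3003], E[r] = -1.0677, γ^t·E[r] = -0.125609, running G = -2.811936

G = -2.8119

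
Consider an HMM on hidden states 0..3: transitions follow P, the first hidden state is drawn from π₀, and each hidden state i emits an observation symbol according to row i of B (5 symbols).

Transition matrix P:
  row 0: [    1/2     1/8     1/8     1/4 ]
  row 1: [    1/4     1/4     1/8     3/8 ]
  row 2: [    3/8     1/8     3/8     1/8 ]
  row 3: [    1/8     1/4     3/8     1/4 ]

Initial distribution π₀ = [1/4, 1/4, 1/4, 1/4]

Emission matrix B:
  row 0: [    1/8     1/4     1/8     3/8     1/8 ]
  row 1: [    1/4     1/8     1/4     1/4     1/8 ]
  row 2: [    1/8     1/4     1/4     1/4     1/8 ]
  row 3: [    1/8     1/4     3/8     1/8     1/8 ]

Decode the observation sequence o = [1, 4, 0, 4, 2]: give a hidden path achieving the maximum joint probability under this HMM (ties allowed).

t=0: δ = [6.250e-02, 3.125e-02, 6.250e-02, 6.250e-02]  (obs o_0=1)
t=1: δ = [3.906e-03, 1.953e-03, 2.930e-03, 1.953e-03]  ψ = [0, 3, 2, 0]  (obs o_1=4)
t=2: δ = [2.441e-04, 1.221e-04, 1.373e-04, 1.221e-04]  ψ = [0, 0, 2, 0]  (obs o_2=0)
t=3: δ = [1.526e-05, 3.815e-06, 6.437e-06, 7.629e-06]  ψ = [0, 0, 2, 0]  (obs o_3=4)
t=4: δ = [9.537e-07, 4.768e-07, 7.153e-07, 1.431e-06]  ψ = [0, 0, 3, 0]  (obs o_4=2)
backtrack: best end state = 3; path = [0, 0, 0, 0, 3]

path = [0, 0, 0, 0, 3]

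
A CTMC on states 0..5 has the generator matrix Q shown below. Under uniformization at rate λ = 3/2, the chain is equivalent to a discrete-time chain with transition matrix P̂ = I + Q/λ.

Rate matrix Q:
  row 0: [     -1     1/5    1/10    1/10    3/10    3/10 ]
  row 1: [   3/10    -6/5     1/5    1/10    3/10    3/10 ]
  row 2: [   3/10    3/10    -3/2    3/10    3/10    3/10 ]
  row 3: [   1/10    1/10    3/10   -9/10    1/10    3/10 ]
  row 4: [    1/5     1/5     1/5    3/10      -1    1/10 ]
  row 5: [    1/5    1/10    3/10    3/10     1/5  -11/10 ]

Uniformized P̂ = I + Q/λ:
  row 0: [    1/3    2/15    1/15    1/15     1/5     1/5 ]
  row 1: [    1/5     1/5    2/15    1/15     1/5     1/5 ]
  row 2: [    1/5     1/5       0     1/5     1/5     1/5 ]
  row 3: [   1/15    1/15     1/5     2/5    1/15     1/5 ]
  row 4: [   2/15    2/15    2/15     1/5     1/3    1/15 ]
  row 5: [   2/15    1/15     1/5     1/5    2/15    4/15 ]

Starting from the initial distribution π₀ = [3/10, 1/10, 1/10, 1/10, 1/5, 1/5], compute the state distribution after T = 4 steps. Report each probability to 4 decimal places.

π = [0.1718, 0.1247, 0.1301, 0.1997, 0.1863, 0.1874]

t=0: π = [0.3000, 0.1000, 0.1000, 0.1000, 0.2000, 0.2000]
t=1: π = [0.2000, 0.1267, 0.1200, 0.1667, 0.2000, 0.1867]
t=2: π = [0.1787, 0.1262, 0.1276, 0.1898, 0.1920, 0.1858]
t=3: π = [0.1733, 0.1252, 0.1295, 0.1973, 0.1879, 0.1868]
t=4: π = [0.1718, 0.1247, 0.1301, 0.1997, 0.1863, 0.1874]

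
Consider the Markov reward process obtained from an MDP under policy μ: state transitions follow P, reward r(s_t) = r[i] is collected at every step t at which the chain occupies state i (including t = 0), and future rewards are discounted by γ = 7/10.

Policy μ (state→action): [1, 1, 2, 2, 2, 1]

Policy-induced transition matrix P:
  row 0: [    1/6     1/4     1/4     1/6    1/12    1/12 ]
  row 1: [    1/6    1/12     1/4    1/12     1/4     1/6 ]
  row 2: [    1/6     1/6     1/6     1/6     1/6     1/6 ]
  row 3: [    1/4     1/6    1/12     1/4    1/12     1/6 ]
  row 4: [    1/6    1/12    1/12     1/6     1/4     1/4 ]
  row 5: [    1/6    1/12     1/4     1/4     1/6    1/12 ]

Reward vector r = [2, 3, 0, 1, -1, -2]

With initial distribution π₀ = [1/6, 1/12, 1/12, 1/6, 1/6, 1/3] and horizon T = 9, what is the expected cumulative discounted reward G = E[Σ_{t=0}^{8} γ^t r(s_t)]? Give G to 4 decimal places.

G = 1.0535

t=0: π = [0.1667, 0.0833, 0.0833, 0.1667, 0.1667, 0.3333], E[r] = -0.0833, γ^t·E[r] = -0.083333, running G = -0.083333
t=1: π = [0.1806, 0.1319, 0.1875, 0.2014, 0.1597, 0.1389], E[r] = 0.5208, γ^t·E[r] = 0.364583, running G = 0.281250
t=2: π = [0.1834, 0.1458, 0.1742, 0.1840, 0.1591, 0.1534], E[r] = 0.5226, γ^t·E[r] = 0.256059, running G = 0.537309
t=3: π = [0.1820, 0.1438, 0.1783, 0.1826, 0.1615, 0.1519], E[r] = 0.5127, γ^t·E[r] = 0.175867, running G = 0.713176
t=4: π = [0.1819, 0.1437, 0.1778, 0.1826, 0.1617, 0.1523], E[r] = 0.5112, γ^t·E[r] = 0.122751, running G = 0.835927
t=5: π = [0.1819, 0.1437, 0.1778, 0.1826, 0.1618, 0.1523], E[r] = 0.5110, γ^t·E[r] = 0.085891, running G = 0.921818
t=6: π = [0.1819, 0.1437, 0.1778, 0.1826, 0.1617, 0.1523], E[r] = 0.5111, γ^t·E[r] = 0.060126, running G = 0.981944
t=7: π = [0.1819, 0.1437, 0.1778, 0.1826, 0.1617, 0.1523], E[r] = 0.5111, γ^t·E[r] = 0.042089, running G = 1.024033
t=8: π = [0.1819, 0.1437, 0.1778, 0.1826, 0.1617, 0.1523], E[r] = 0.5111, γ^t·E[r] = 0.029462, running G = 1.053495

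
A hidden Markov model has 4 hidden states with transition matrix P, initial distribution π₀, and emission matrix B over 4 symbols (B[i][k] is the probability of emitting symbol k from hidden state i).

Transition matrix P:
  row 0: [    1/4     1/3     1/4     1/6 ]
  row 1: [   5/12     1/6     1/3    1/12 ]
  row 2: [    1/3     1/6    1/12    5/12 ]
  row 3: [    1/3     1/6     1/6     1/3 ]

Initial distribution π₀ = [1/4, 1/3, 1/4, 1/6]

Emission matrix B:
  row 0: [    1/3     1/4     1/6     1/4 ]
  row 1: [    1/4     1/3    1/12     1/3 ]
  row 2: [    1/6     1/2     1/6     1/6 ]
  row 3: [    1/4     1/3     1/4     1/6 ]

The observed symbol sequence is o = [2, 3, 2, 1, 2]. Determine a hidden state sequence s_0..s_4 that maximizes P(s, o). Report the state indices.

path = [0, 1, 0, 2, 3]

t=0: δ = [4.167e-02, 2.778e-02, 4.167e-02, 4.167e-02]  (obs o_0=2)
t=1: δ = [3.472e-03, 4.630e-03, 1.736e-03, 2.894e-03]  ψ = [2, 0, 0, 2]  (obs o_1=3)
t=2: δ = [3.215e-04, 9.645e-05, 2.572e-04, 2.411e-04]  ψ = [1, 0, 1, 3]  (obs o_2=2)
t=3: δ = [2.143e-05, 3.572e-05, 4.019e-05, 3.572e-05]  ψ = [2, 0, 0, 2]  (obs o_3=1)
t=4: δ = [2.481e-06, 5.954e-07, 1.985e-06, 4.186e-06]  ψ = [1, 0, 1, 2]  (obs o_4=2)
backtrack: best end state = 3; path = [0, 1, 0, 2, 3]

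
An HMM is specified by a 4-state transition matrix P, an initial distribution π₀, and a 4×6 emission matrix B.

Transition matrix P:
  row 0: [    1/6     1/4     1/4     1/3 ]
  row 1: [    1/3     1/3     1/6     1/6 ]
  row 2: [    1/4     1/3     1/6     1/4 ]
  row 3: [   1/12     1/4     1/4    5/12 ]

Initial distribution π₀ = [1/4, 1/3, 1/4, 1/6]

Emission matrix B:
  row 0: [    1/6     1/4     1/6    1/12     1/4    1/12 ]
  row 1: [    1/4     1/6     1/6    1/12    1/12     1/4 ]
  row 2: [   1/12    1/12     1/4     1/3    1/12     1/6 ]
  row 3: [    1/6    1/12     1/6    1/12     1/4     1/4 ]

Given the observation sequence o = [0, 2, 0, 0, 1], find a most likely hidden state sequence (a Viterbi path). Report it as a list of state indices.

path = [1, 1, 1, 1, 0]

t=0: δ = [4.167e-02, 8.333e-02, 2.083e-02, 2.778e-02]  (obs o_0=0)
t=1: δ = [4.630e-03, 4.630e-03, 3.472e-03, 2.315e-03]  ψ = [1, 1, 1, 0]  (obs o_1=2)
t=2: δ = [2.572e-04, 3.858e-04, 9.645e-05, 2.572e-04]  ψ = [1, 1, 0, 0]  (obs o_2=0)
t=3: δ = [2.143e-05, 3.215e-05, 5.358e-06, 1.786e-05]  ψ = [1, 1, 0, 3]  (obs o_3=0)
t=4: δ = [2.679e-06, 1.786e-06, 4.465e-07, 6.202e-07]  ψ = [1, 1, 0, 3]  (obs o_4=1)
backtrack: best end state = 0; path = [1, 1, 1, 1, 0]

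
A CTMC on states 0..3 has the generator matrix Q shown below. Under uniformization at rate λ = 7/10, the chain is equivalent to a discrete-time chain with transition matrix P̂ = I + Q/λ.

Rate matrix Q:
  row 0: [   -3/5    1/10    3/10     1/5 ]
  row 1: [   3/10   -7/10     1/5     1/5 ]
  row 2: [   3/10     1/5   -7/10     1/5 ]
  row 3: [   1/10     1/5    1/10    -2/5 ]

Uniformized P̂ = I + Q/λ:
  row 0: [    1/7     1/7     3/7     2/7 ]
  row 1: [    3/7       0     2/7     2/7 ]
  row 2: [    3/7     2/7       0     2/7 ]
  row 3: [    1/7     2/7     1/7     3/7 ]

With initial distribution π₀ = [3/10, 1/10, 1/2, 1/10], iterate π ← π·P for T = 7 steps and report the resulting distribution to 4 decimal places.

π = [0.2593, 0.1935, 0.2139, 0.3333]

t=0: π = [0.3000, 0.1000, 0.5000, 0.1000]
t=1: π = [0.3143, 0.2143, 0.1714, 0.3000]
t=2: π = [0.2531, 0.1796, 0.2388, 0.3286]
t=3: π = [0.2624, 0.1983, 0.2067, 0.3327]
t=4: π = [0.2586, 0.1916, 0.2166, 0.3332]
t=5: π = [0.2595, 0.1940, 0.2132, 0.3333]
t=6: π = [0.2592, 0.1932, 0.2143, 0.3333]
t=7: π = [0.2593, 0.1935, 0.2139, 0.3333]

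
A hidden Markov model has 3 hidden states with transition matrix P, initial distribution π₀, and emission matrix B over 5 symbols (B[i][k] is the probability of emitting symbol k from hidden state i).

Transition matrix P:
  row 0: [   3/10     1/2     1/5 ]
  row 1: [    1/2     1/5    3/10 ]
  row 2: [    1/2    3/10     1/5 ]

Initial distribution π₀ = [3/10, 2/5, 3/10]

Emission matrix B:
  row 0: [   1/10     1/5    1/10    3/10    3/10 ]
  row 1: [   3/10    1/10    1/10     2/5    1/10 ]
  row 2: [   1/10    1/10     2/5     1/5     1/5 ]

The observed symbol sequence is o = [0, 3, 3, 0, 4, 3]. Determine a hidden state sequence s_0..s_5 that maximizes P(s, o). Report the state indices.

path = [1, 0, 0, 1, 0, 1]

t=0: δ = [3.000e-02, 1.200e-01, 3.000e-02]  (obs o_0=0)
t=1: δ = [1.800e-02, 9.600e-03, 7.200e-03]  ψ = [1, 1, 1]  (obs o_1=3)
t=2: δ = [1.620e-03, 3.600e-03, 7.200e-04]  ψ = [0, 0, 0]  (obs o_2=3)
t=3: δ = [1.800e-04, 2.430e-04, 1.080e-04]  ψ = [1, 0, 1]  (obs o_3=0)
t=4: δ = [3.645e-05, 9.000e-06, 1.458e-05]  ψ = [1, 0, 1]  (obs o_4=4)
t=5: δ = [3.281e-06, 7.290e-06, 1.458e-06]  ψ = [0, 0, 0]  (obs o_5=3)
backtrack: best end state = 1; path = [1, 0, 0, 1, 0, 1]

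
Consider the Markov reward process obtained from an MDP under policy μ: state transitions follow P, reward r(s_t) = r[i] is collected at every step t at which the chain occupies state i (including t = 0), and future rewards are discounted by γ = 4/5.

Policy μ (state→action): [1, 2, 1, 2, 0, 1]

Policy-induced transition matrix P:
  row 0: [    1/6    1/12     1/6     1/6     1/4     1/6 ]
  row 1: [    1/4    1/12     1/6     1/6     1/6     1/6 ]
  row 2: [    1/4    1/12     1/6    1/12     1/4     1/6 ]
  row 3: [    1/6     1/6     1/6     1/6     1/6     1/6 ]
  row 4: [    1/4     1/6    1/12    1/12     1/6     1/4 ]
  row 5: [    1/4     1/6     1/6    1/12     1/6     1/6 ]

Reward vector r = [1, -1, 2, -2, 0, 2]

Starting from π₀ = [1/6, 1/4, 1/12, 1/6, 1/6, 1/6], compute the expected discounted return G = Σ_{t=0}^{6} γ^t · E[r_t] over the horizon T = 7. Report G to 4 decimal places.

G = 1.5961

t=0: π = [0.1667, 0.2500, 0.0833, 0.1667, 0.1667, 0.1667], E[r] = 0.0833, γ^t·E[r] = 0.083333, running G = 0.083333
t=1: π = [0.2222, 0.1250, 0.1528, 0.1319, 0.1875, 0.1806], E[r] = 0.5000, γ^t·E[r] = 0.400000, running G = 0.483333
t=2: π = [0.2205, 0.1250, 0.1510, 0.1233, 0.1979, 0.1823], E[r] = 0.5156, γ^t·E[r] = 0.330000, running G = 0.813333
t=3: π = [0.2214, 0.1253, 0.1502, 0.1224, 0.1976, 0.1832], E[r] = 0.5179, γ^t·E[r] = 0.265185, running G = 1.078519
t=4: π = [0.2214, 0.1253, 0.1502, 0.1224, 0.1976, 0.1831], E[r] = 0.5179, γ^t·E[r] = 0.212138, running G = 1.290657
t=5: π = [0.2214, 0.1253, 0.1502, 0.1224, 0.1976, 0.1831], E[r] = 0.5179, γ^t·E[r] = 0.169710, running G = 1.460367
t=6: π = [0.2214, 0.1253, 0.1502, 0.1224, 0.1976, 0.1831], E[r] = 0.5179, γ^t·E[r] = 0.135768, running G = 1.596135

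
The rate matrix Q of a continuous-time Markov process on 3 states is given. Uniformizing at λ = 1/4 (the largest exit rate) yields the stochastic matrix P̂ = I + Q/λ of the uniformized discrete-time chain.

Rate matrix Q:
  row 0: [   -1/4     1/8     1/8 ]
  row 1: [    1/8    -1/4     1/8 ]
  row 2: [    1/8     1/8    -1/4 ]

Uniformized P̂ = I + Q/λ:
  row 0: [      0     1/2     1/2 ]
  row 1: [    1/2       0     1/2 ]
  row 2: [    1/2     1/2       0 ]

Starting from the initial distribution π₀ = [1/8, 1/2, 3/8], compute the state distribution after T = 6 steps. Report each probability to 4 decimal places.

π = [0.3301, 0.3359, 0.3340]

t=0: π = [0.1250, 0.5000, 0.3750]
t=1: π = [0.4375, 0.2500, 0.3125]
t=2: π = [0.2813, 0.3750, 0.3438]
t=3: π = [0.3594, 0.3125, 0.3281]
t=4: π = [0.3203, 0.3438, 0.3359]
t=5: π = [0.3398, 0.3281, 0.3320]
t=6: π = [0.3301, 0.3359, 0.3340]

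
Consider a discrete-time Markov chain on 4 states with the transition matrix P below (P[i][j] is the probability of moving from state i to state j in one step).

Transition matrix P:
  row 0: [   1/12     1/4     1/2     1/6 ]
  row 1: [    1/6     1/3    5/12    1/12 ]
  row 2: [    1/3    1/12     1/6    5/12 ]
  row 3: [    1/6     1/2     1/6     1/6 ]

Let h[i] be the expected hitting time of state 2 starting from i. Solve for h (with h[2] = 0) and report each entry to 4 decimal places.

First-step conditioning: h[2] = 0; for i ≠ 2, h[i] = 1 + Σ_k P[i][k]·h[k].
  h[0] = 1 + 1/12·h[0] + 1/4·h[1] + 1/6·h[3]
  h[1] = 1 + 1/6·h[0] + 1/3·h[1] + 1/12·h[3]
  h[3] = 1 + 1/6·h[0] + 1/2·h[1] + 1/6·h[3]
Solving the 3×3 linear system over states ≠ 2 gives exactly h = [405/173, 429/173, 0, 546/173] (h[2] = 0 is the target).

h = [2.3410, 2.4798, 0.0000, 3.1561]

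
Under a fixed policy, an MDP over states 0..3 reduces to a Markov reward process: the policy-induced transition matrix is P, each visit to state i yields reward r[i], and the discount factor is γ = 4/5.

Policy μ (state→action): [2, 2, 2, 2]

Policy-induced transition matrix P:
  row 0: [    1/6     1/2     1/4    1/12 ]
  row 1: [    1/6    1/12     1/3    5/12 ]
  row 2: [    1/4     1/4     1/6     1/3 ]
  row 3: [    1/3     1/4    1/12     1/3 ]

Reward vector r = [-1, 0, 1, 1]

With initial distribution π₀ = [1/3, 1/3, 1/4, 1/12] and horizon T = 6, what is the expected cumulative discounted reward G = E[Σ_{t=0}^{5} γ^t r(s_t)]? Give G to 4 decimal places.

G = 0.7684

t=0: π = [0.3333, 0.3333, 0.2500, 0.0833], E[r] = 0.0000, γ^t·E[r] = 0.000000, running G = 0.000000
t=1: π = [0.2014, 0.2778, 0.2431, 0.2778], E[r] = 0.3194, γ^t·E[r] = 0.255556, running G = 0.255556
t=2: π = [0.2332, 0.2541, 0.2066, 0.3061], E[r] = 0.2795, γ^t·E[r] = 0.178889, running G = 0.434444
t=3: π = [0.2349, 0.2660, 0.2029, 0.2962], E[r] = 0.2642, γ^t·E[r] = 0.135284, running G = 0.569728
t=4: π = [0.2329, 0.2644, 0.2059, 0.2968], E[r] = 0.2697, γ^t·E[r] = 0.110474, running G = 0.680202
t=5: π = [0.2333, 0.2642, 0.2054, 0.2971], E[r] = 0.2693, γ^t·E[r] = 0.088231, running G = 0.768433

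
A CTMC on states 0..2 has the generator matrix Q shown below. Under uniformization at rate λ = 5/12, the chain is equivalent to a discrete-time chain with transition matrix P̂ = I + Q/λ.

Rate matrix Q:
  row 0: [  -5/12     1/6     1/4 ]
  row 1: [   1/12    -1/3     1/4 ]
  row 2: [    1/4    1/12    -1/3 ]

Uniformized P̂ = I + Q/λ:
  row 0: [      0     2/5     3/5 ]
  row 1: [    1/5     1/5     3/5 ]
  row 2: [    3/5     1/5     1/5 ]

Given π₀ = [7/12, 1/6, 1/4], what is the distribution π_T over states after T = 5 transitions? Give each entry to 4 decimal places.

π = [0.3059, 0.2637, 0.4304]

t=0: π = [0.5833, 0.1667, 0.2500]
t=1: π = [0.1833, 0.3167, 0.5000]
t=2: π = [0.3633, 0.2367, 0.4000]
t=3: π = [0.2873, 0.2727, 0.4400]
t=4: π = [0.3185, 0.2575, 0.4240]
t=5: π = [0.3059, 0.2637, 0.4304]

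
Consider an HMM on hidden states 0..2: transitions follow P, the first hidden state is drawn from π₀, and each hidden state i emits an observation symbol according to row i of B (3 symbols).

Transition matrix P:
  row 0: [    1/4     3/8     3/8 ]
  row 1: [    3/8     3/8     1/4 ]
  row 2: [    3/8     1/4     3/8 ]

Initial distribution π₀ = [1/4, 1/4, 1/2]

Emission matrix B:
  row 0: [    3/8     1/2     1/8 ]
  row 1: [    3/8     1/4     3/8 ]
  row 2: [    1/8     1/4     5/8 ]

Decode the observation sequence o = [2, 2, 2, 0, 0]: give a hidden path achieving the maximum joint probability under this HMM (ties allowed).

t=0: δ = [3.125e-02, 9.375e-02, 3.125e-01]  (obs o_0=2)
t=1: δ = [1.465e-02, 2.930e-02, 7.324e-02]  ψ = [2, 2, 2]  (obs o_1=2)
t=2: δ = [3.433e-03, 6.866e-03, 1.717e-02]  ψ = [2, 2, 2]  (obs o_2=2)
t=3: δ = [2.414e-03, 1.609e-03, 8.047e-04]  ψ = [2, 2, 2]  (obs o_3=0)
t=4: δ = [2.263e-04, 3.395e-04, 1.132e-04]  ψ = [0, 0, 0]  (obs o_4=0)
backtrack: best end state = 1; path = [2, 2, 2, 0, 1]

path = [2, 2, 2, 0, 1]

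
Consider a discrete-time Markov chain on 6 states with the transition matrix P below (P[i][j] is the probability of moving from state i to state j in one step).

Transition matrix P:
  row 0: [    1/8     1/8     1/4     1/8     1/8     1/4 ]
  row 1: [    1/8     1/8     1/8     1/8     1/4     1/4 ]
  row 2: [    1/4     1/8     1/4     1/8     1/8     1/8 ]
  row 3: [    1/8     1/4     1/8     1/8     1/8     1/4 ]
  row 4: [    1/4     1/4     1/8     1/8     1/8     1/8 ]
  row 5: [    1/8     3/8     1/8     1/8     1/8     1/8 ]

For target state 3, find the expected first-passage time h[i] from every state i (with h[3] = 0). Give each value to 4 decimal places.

h = [8.0000, 8.0000, 8.0000, 0.0000, 8.0000, 8.0000]

First-step conditioning: h[3] = 0; for i ≠ 3, h[i] = 1 + Σ_k P[i][k]·h[k].
  h[0] = 1 + 1/8·h[0] + 1/8·h[1] + 1/4·h[2] + 1/8·h[4] + 1/4·h[5]
  h[1] = 1 + 1/8·h[0] + 1/8·h[1] + 1/8·h[2] + 1/4·h[4] + 1/4·h[5]
  h[2] = 1 + 1/4·h[0] + 1/8·h[1] + 1/4·h[2] + 1/8·h[4] + 1/8·h[5]
  h[4] = 1 + 1/4·h[0] + 1/4·h[1] + 1/8·h[2] + 1/8·h[4] + 1/8·h[5]
  h[5] = 1 + 1/8·h[0] + 3/8·h[1] + 1/8·h[2] + 1/8·h[4] + 1/8·h[5]
Solving the 5×5 linear system over states ≠ 3 gives exactly h = [8, 8, 8, 0, 8, 8] (h[3] = 0 is the target).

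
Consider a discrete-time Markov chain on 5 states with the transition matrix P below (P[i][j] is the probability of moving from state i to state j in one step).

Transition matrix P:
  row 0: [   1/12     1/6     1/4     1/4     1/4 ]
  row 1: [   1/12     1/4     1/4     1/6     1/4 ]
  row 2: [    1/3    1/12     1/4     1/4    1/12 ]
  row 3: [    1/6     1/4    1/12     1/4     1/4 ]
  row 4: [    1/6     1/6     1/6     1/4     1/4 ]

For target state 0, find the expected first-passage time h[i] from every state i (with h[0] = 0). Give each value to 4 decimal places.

h = [0.0000, 5.9325, 4.4925, 5.6550, 5.5350]

First-step conditioning: h[0] = 0; for i ≠ 0, h[i] = 1 + Σ_k P[i][k]·h[k].
  h[1] = 1 + 1/4·h[1] + 1/4·h[2] + 1/6·h[3] + 1/4·h[4]
  h[2] = 1 + 1/12·h[1] + 1/4·h[2] + 1/4·h[3] + 1/12·h[4]
  h[3] = 1 + 1/4·h[1] + 1/12·h[2] + 1/4·h[3] + 1/4·h[4]
  h[4] = 1 + 1/6·h[1] + 1/6·h[2] + 1/4·h[3] + 1/4·h[4]
Solving the 4×4 linear system over states ≠ 0 gives exactly h = [0, 2373/400, 1797/400, 1131/200, 1107/200] (h[0] = 0 is the target).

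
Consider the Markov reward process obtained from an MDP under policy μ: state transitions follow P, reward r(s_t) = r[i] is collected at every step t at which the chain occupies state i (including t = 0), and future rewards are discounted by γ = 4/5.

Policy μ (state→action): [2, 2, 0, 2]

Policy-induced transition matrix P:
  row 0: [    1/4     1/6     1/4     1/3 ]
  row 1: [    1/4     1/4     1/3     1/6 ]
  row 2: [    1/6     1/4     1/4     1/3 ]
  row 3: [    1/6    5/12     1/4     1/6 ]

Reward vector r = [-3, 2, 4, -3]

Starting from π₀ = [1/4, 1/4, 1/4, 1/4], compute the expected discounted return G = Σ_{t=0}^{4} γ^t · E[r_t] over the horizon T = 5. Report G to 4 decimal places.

t=0: π = [0.2500, 0.2500, 0.2500, 0.2500], E[r] = 0.0000, γ^t·E[r] = 0.000000, running G = 0.000000
t=1: π = [0.2083, 0.2708, 0.2708, 0.2500], E[r] = 0.2500, γ^t·E[r] = 0.200000, running G = 0.200000
t=2: π = [0.2066, 0.2743, 0.2726, 0.2465], E[r] = 0.2795, γ^t·E[r] = 0.178889, running G = 0.378889
t=3: π = [0.2067, 0.2739, 0.2729, 0.2465], E[r] = 0.2794, γ^t·E[r] = 0.143037, running G = 0.521926
t=4: π = [0.2067, 0.2739, 0.2728, 0.2466], E[r] = 0.2791, γ^t·E[r] = 0.114301, running G = 0.636227

G = 0.6362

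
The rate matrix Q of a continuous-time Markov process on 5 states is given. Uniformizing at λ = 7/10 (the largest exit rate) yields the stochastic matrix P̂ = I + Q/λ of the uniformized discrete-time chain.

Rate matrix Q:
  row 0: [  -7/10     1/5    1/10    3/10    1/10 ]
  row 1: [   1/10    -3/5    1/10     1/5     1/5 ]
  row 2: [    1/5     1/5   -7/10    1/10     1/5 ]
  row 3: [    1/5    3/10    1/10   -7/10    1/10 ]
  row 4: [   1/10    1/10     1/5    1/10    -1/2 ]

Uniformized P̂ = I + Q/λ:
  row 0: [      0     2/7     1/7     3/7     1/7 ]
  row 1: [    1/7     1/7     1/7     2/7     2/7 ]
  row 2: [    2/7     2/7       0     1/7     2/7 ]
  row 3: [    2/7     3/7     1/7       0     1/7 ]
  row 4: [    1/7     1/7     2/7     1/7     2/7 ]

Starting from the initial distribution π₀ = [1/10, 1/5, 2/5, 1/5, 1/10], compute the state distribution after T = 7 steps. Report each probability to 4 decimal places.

π = [0.1691, 0.2457, 0.1542, 0.1977, 0.2333]

t=0: π = [0.1000, 0.2000, 0.4000, 0.2000, 0.1000]
t=1: π = [0.2143, 0.2714, 0.1000, 0.1714, 0.2429]
t=2: π = [0.1510, 0.2367, 0.1633, 0.2184, 0.2306]
t=3: π = [0.1758, 0.2501, 0.1525, 0.1886, 0.2329]
t=4: π = [0.1665, 0.2436, 0.1544, 0.2019, 0.2337]
t=5: π = [0.1700, 0.2464, 0.1542, 0.1964, 0.2331]
t=6: π = [0.1687, 0.2453, 0.1541, 0.1986, 0.2334]
t=7: π = [0.1691, 0.2457, 0.1542, 0.1977, 0.2333]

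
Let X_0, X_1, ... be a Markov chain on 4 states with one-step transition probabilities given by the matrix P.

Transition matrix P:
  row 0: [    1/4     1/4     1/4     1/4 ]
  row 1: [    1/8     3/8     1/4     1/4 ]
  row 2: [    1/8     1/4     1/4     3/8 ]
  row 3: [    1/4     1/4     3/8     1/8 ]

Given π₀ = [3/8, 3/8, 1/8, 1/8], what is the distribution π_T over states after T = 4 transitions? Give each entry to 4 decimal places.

t=0: π = [0.3750, 0.3750, 0.1250, 0.1250]
t=1: π = [0.1875, 0.2969, 0.2656, 0.2500]
t=2: π = [0.1797, 0.2871, 0.2813, 0.2520]
t=3: π = [0.1790, 0.2859, 0.2815, 0.2537]
t=4: π = [0.1791, 0.2857, 0.2817, 0.2535]

π = [0.1791, 0.2857, 0.2817, 0.2535]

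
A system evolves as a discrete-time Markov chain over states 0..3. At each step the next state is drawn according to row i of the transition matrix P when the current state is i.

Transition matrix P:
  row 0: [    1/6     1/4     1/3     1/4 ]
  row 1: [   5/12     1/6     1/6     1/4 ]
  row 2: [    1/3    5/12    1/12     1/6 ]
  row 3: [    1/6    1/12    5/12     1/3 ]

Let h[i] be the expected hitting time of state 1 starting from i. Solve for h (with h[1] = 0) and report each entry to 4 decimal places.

h = [3.9059, 0.0000, 3.3412, 4.5647]

First-step conditioning: h[1] = 0; for i ≠ 1, h[i] = 1 + Σ_k P[i][k]·h[k].
  h[0] = 1 + 1/6·h[0] + 1/3·h[2] + 1/4·h[3]
  h[2] = 1 + 1/3·h[0] + 1/12·h[2] + 1/6·h[3]
  h[3] = 1 + 1/6·h[0] + 5/12·h[2] + 1/3·h[3]
Solving the 3×3 linear system over states ≠ 1 gives exactly h = [332/85, 0, 284/85, 388/85] (h[1] = 0 is the target).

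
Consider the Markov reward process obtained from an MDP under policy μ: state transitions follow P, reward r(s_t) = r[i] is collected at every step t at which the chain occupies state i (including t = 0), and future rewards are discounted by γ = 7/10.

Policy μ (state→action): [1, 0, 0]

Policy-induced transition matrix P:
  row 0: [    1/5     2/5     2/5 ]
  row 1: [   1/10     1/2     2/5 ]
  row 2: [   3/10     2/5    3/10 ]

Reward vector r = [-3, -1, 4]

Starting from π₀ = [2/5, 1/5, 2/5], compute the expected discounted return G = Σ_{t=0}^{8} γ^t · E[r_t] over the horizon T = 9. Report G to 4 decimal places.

t=0: π = [0.4000, 0.2000, 0.4000], E[r] = 0.2000, γ^t·E[r] = 0.200000, running G = 0.200000
t=1: π = [0.2200, 0.4200, 0.3600], E[r] = 0.3600, γ^t·E[r] = 0.252000, running G = 0.452000
t=2: π = [0.1940, 0.4420, 0.3640], E[r] = 0.4320, γ^t·E[r] = 0.211680, running G = 0.663680
t=3: π = [0.1922, 0.4442, 0.3636], E[r] = 0.4336, γ^t·E[r] = 0.148725, running G = 0.812405
t=4: π = [0.1919, 0.4444, 0.3636], E[r] = 0.4343, γ^t·E[r] = 0.104280, running G = 0.916685
t=5: π = [0.1919, 0.4444, 0.3636], E[r] = 0.4343, γ^t·E[r] = 0.072999, running G = 0.989684
t=6: π = [0.1919, 0.4444, 0.3636], E[r] = 0.4343, γ^t·E[r] = 0.051100, running G = 1.040784
t=7: π = [0.1919, 0.4444, 0.3636], E[r] = 0.4343, γ^t·E[r] = 0.035770, running G = 1.076554
t=8: π = [0.1919, 0.4444, 0.3636], E[r] = 0.4343, γ^t·E[r] = 0.025039, running G = 1.101593

G = 1.1016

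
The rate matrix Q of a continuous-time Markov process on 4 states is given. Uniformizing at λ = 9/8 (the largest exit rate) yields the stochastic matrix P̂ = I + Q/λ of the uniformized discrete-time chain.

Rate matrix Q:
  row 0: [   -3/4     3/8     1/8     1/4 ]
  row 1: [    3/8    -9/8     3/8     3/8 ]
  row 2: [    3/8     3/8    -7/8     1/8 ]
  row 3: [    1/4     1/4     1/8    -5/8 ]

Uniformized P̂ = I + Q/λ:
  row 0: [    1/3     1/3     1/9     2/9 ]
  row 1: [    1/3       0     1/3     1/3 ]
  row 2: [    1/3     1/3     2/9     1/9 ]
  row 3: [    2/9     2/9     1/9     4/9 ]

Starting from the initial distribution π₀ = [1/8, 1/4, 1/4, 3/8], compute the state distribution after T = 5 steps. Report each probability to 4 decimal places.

t=0: π = [0.1250, 0.2500, 0.2500, 0.3750]
t=1: π = [0.2917, 0.2083, 0.1944, 0.3056]
t=2: π = [0.2994, 0.2299, 0.1790, 0.2917]
t=3: π = [0.3009, 0.2243, 0.1821, 0.2927]
t=4: π = [0.3008, 0.2261, 0.1812, 0.2920]
t=5: π = [0.3009, 0.2255, 0.1815, 0.2921]

π = [0.3009, 0.2255, 0.1815, 0.2921]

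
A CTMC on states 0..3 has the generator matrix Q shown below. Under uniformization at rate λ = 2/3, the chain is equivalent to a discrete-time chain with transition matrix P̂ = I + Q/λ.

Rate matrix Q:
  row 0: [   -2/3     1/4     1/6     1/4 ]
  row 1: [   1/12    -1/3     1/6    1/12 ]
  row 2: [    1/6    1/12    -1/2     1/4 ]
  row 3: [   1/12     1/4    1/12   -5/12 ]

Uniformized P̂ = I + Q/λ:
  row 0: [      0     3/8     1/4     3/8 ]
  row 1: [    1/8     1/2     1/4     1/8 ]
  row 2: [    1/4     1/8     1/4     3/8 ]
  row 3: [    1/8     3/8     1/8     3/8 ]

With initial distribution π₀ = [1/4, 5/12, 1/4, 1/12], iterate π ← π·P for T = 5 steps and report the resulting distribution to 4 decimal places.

t=0: π = [0.2500, 0.4167, 0.2500, 0.0833]
t=1: π = [0.1250, 0.3646, 0.2396, 0.2708]
t=2: π = [0.1393, 0.3607, 0.2161, 0.2839]
t=3: π = [0.1346, 0.3660, 0.2145, 0.2848]
t=4: π = [0.1350, 0.3671, 0.2144, 0.2835]
t=5: π = [0.1349, 0.3673, 0.2146, 0.2832]

π = [0.1349, 0.3673, 0.2146, 0.2832]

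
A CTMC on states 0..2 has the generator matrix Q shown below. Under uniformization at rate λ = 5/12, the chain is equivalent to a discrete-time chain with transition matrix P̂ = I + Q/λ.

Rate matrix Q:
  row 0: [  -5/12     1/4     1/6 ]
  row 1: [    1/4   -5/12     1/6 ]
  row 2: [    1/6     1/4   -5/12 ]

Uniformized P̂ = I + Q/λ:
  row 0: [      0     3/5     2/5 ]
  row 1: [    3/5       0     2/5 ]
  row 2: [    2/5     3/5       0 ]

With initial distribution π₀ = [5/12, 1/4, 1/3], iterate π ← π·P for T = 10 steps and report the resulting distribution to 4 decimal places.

t=0: π = [0.4167, 0.2500, 0.3333]
t=1: π = [0.2833, 0.4500, 0.2667]
t=2: π = [0.3767, 0.3300, 0.2933]
t=3: π = [0.3153, 0.4020, 0.2827]
t=4: π = [0.3543, 0.3588, 0.2869]
t=5: π = [0.3301, 0.3847, 0.2852]
t=6: π = [0.3449, 0.3692, 0.2859]
t=7: π = [0.3359, 0.3785, 0.2856]
t=8: π = [0.3414, 0.3729, 0.2857]
t=9: π = [0.3380, 0.3763, 0.2857]
t=10: π = [0.3400, 0.3742, 0.2857]

π = [0.3400, 0.3742, 0.2857]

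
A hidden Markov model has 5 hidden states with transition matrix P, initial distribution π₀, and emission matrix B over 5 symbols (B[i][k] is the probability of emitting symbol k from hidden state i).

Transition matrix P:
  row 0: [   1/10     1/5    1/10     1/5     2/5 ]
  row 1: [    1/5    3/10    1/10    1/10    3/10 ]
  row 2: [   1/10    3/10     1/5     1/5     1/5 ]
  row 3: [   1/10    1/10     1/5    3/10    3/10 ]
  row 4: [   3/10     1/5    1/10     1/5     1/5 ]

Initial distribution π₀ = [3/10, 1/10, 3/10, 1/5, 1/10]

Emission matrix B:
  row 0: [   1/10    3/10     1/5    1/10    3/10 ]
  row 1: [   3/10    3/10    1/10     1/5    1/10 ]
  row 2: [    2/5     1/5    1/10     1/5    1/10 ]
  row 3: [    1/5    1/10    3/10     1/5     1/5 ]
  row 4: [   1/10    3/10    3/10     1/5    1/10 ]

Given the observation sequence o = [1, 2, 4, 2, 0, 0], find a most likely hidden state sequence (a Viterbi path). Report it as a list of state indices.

t=0: δ = [9.000e-02, 3.000e-02, 6.000e-02, 2.000e-02, 3.000e-02]  (obs o_0=1)
t=1: δ = [1.800e-03, 1.800e-03, 1.200e-03, 5.400e-03, 1.080e-02]  ψ = [0, 0, 2, 0, 0]  (obs o_1=2)
t=2: δ = [9.720e-04, 2.160e-04, 1.080e-04, 4.320e-04, 2.160e-04]  ψ = [4, 4, 3, 4, 4]  (obs o_2=4)
t=3: δ = [1.944e-05, 1.944e-05, 9.720e-06, 5.832e-05, 1.166e-04]  ψ = [0, 0, 0, 0, 0]  (obs o_3=2)
t=4: δ = [3.499e-06, 6.998e-06, 4.666e-06, 4.666e-06, 2.333e-06]  ψ = [4, 4, 3, 4, 4]  (obs o_4=0)
t=5: δ = [1.400e-07, 6.299e-07, 3.732e-07, 2.799e-07, 2.100e-07]  ψ = [1, 1, 2, 3, 1]  (obs o_5=0)
backtrack: best end state = 1; path = [0, 4, 0, 4, 1, 1]

path = [0, 4, 0, 4, 1, 1]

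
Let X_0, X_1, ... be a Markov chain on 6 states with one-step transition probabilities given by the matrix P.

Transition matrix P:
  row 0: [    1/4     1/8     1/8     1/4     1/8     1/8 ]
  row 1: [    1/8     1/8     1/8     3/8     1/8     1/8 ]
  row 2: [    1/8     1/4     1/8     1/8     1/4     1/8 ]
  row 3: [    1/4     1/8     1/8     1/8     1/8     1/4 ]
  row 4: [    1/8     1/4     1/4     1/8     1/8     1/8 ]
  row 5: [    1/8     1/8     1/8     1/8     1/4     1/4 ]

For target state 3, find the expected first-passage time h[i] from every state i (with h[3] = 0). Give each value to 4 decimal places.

First-step conditioning: h[3] = 0; for i ≠ 3, h[i] = 1 + Σ_k P[i][k]·h[k].
  h[0] = 1 + 1/4·h[0] + 1/8·h[1] + 1/8·h[2] + 1/8·h[4] + 1/8·h[5]
  h[1] = 1 + 1/8·h[0] + 1/8·h[1] + 1/8·h[2] + 1/8·h[4] + 1/8·h[5]
  h[2] = 1 + 1/8·h[0] + 1/4·h[1] + 1/8·h[2] + 1/4·h[4] + 1/8·h[5]
  h[4] = 1 + 1/8·h[0] + 1/4·h[1] + 1/4·h[2] + 1/8·h[4] + 1/8·h[5]
  h[5] = 1 + 1/8·h[0] + 1/8·h[1] + 1/8·h[2] + 1/4·h[4] + 1/4·h[5]
Solving the 5×5 linear system over states ≠ 3 gives exactly h = [14/3, 49/12, 21/4, 0, 21/4, 65/12] (h[3] = 0 is the target).

h = [4.6667, 4.0833, 5.2500, 0.0000, 5.2500, 5.4167]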